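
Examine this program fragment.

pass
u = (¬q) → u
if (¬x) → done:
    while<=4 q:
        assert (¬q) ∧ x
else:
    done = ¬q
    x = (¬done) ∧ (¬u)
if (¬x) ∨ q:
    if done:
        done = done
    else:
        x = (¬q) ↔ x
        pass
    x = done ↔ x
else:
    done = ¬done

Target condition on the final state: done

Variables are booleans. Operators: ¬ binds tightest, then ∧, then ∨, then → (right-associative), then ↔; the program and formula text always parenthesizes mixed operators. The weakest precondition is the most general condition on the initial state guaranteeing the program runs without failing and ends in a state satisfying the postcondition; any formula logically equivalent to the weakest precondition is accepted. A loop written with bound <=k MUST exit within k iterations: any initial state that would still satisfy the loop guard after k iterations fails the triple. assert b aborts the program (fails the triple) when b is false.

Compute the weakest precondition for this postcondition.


Working backward. After the program, done must hold.
Then branch requires (¬done) → done; else branch requires ¬done.
Before the if: (((¬x) ∨ q) → ((¬done) → done)) ∧ ((¬((¬x) ∨ q)) → (¬done))
Then branch requires (q → ((¬q) ∧ x ∧ (q → ((¬q) ∧ x ∧ (q → ((¬q) ∧ x ∧ (q → ((¬q) ∧ x ∧ (((¬x) ∨ q) → ((¬done) → done)) ∧ ((¬((¬x) ∨ q)) → (¬done)))) ∧ ((¬q) → ((((¬x) ∨ q) → ((¬done) → done)) ∧ ((¬((¬x) ∨ q)) → (¬done)))))) ∧ ((¬q) → ((((¬x) ∨ q) → ((¬done) → done)) ∧ ((¬((¬x) ∨ q)) → (¬done)))))) ∧ ((¬q) → ((((¬x) ∨ q) → ((¬done) → done)) ∧ ((¬((¬x) ∨ q)) → (¬done)))))) ∧ ((¬q) → ((((¬x) ∨ q) → ((¬done) → done)) ∧ ((¬((¬x) ∨ q)) → (¬done)))); else branch requires (((¬(q ∧ (¬u))) ∨ q) → (q → (¬q))) ∧ ((¬((¬(q ∧ (¬u))) ∨ q)) → q).
Before the if: (((¬x) → done) → ((q → ((¬q) ∧ x ∧ (q → ((¬q) ∧ x ∧ (q → ((¬q) ∧ x ∧ (q → ((¬q) ∧ x ∧ (((¬x) ∨ q) → ((¬done) → done)) ∧ ((¬((¬x) ∨ q)) → (¬done)))) ∧ ((¬q) → ((((¬x) ∨ q) → ((¬done) → done)) ∧ ((¬((¬x) ∨ q)) → (¬done)))))) ∧ ((¬q) → ((((¬x) ∨ q) → ((¬done) → done)) ∧ ((¬((¬x) ∨ q)) → (¬done)))))) ∧ ((¬q) → ((((¬x) ∨ q) → ((¬done) → done)) ∧ ((¬((¬x) ∨ q)) → (¬done)))))) ∧ ((¬q) → ((((¬x) ∨ q) → ((¬done) → done)) ∧ ((¬((¬x) ∨ q)) → (¬done)))))) ∧ ((¬((¬x) → done)) → ((((¬(q ∧ (¬u))) ∨ q) → (q → (¬q))) ∧ ((¬((¬(q ∧ (¬u))) ∨ q)) → q)))
Before u := (¬q) → u: (((¬x) → done) → ((q → ((¬q) ∧ x ∧ (q → ((¬q) ∧ x ∧ (q → ((¬q) ∧ x ∧ (q → ((¬q) ∧ x ∧ (((¬x) ∨ q) → ((¬done) → done)) ∧ ((¬((¬x) ∨ q)) → (¬done)))) ∧ ((¬q) → ((((¬x) ∨ q) → ((¬done) → done)) ∧ ((¬((¬x) ∨ q)) → (¬done)))))) ∧ ((¬q) → ((((¬x) ∨ q) → ((¬done) → done)) ∧ ((¬((¬x) ∨ q)) → (¬done)))))) ∧ ((¬q) → ((((¬x) ∨ q) → ((¬done) → done)) ∧ ((¬((¬x) ∨ q)) → (¬done)))))) ∧ ((¬q) → ((((¬x) ∨ q) → ((¬done) → done)) ∧ ((¬((¬x) ∨ q)) → (¬done)))))) ∧ ((¬((¬x) → done)) → ((((¬(q ∧ (¬((¬q) → u)))) ∨ q) → (q → (¬q))) ∧ ((¬((¬(q ∧ (¬((¬q) → u)))) ∨ q)) → q)))
Before skip: (((¬x) → done) → ((q → ((¬q) ∧ x ∧ (q → ((¬q) ∧ x ∧ (q → ((¬q) ∧ x ∧ (q → ((¬q) ∧ x ∧ (((¬x) ∨ q) → ((¬done) → done)) ∧ ((¬((¬x) ∨ q)) → (¬done)))) ∧ ((¬q) → ((((¬x) ∨ q) → ((¬done) → done)) ∧ ((¬((¬x) ∨ q)) → (¬done)))))) ∧ ((¬q) → ((((¬x) ∨ q) → ((¬done) → done)) ∧ ((¬((¬x) ∨ q)) → (¬done)))))) ∧ ((¬q) → ((((¬x) ∨ q) → ((¬done) → done)) ∧ ((¬((¬x) ∨ q)) → (¬done)))))) ∧ ((¬q) → ((((¬x) ∨ q) → ((¬done) → done)) ∧ ((¬((¬x) ∨ q)) → (¬done)))))) ∧ ((¬((¬x) → done)) → ((((¬(q ∧ (¬((¬q) → u)))) ∨ q) → (q → (¬q))) ∧ ((¬((¬(q ∧ (¬((¬q) → u)))) ∨ q)) → q)))
Answer: WP = (((¬x) → done) → ((q → ((¬q) ∧ x ∧ (q → ((¬q) ∧ x ∧ (q → ((¬q) ∧ x ∧ (q → ((¬q) ∧ x ∧ (((¬x) ∨ q) → ((¬done) → done)) ∧ ((¬((¬x) ∨ q)) → (¬done)))) ∧ ((¬q) → ((((¬x) ∨ q) → ((¬done) → done)) ∧ ((¬((¬x) ∨ q)) → (¬done)))))) ∧ ((¬q) → ((((¬x) ∨ q) → ((¬done) → done)) ∧ ((¬((¬x) ∨ q)) → (¬done)))))) ∧ ((¬q) → ((((¬x) ∨ q) → ((¬done) → done)) ∧ ((¬((¬x) ∨ q)) → (¬done)))))) ∧ ((¬q) → ((((¬x) ∨ q) → ((¬done) → done)) ∧ ((¬((¬x) ∨ q)) → (¬done)))))) ∧ ((¬((¬x) → done)) → ((((¬(q ∧ (¬((¬q) → u)))) ∨ q) → (q → (¬q))) ∧ ((¬((¬(q ∧ (¬((¬q) → u)))) ∨ q)) → q)))


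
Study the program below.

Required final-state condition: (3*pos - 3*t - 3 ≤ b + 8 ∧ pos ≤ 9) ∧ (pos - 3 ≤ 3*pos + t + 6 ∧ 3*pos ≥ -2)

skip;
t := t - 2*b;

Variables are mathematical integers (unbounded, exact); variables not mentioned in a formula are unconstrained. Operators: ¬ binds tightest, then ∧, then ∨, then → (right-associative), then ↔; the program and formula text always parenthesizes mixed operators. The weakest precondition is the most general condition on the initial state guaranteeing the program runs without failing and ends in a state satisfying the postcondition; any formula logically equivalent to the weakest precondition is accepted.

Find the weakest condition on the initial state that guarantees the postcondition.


Working backward. After the program, the postcondition (3*pos - 3*t - 3 ≤ b + 8 ∧ pos ≤ 9) ∧ (pos - 3 ≤ 3*pos + t + 6 ∧ 3*pos ≥ -2) must hold; in canonical form it is 3*pos ≤ b + 3*t + 11 ∧ pos ≤ 9 ∧ 2*pos + t ≥ -9 ∧ 3*pos ≥ -2.
Before t := t - 2*b: 5*b + 3*pos ≤ 3*t + 11 ∧ pos ≤ 9 ∧ 2*pos + t ≥ 2*b - 9 ∧ 3*pos ≥ -2
Before skip: 5*b + 3*pos ≤ 3*t + 11 ∧ pos ≤ 9 ∧ 2*pos + t ≥ 2*b - 9 ∧ 3*pos ≥ -2
Answer: WP = 5*b + 3*pos ≤ 3*t + 11 ∧ pos ≤ 9 ∧ 2*pos + t ≥ 2*b - 9 ∧ 3*pos ≥ -2


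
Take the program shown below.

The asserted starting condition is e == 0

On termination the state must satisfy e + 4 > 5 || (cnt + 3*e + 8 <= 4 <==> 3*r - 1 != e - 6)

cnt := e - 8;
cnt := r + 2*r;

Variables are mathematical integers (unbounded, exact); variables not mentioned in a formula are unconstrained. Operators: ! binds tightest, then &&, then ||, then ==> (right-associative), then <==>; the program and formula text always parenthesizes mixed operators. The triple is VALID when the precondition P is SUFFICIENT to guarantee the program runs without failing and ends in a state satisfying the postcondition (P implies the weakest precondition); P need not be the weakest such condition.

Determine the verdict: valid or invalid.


Working backward. After the program, the postcondition e + 4 > 5 || (cnt + 3*e + 8 <= 4 <==> 3*r - 1 != e - 6) must hold; in canonical form it is e > 1 || (cnt + 3*e <= -4 <==> 3*r != e - 5).
Before cnt := r + 2*r: e > 1 || (3*e + 3*r <= -4 <==> 3*r != e - 5)
Before cnt := e - 8: e > 1 || (3*e + 3*r <= -4 <==> 3*r != e - 5)
The weakest precondition is e > 1 || (3*e + 3*r <= -4 <==> 3*r != e - 5).
Check whether e == 0 implies it.
Countermodel: at the initial state e = 0, r = -1, the precondition holds but the weakest precondition fails.
Answer: invalid


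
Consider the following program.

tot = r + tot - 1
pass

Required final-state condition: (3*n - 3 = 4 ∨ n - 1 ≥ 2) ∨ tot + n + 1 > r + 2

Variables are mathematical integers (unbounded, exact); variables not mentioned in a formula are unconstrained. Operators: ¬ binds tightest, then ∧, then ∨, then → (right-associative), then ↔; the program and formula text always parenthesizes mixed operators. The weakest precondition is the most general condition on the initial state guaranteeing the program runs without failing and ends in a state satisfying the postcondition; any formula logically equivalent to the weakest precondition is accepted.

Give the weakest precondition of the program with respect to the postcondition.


Working backward. After the program, the postcondition (3*n - 3 = 4 ∨ n - 1 ≥ 2) ∨ tot + n + 1 > r + 2 must hold; in canonical form it is 3*n = 7 ∨ n ≥ 3 ∨ n + tot > r + 1.
Before skip: 3*n = 7 ∨ n ≥ 3 ∨ n + tot > r + 1
Before tot := r + tot - 1: 3*n = 7 ∨ n ≥ 3 ∨ n + tot > 2
Answer: WP = 3*n = 7 ∨ n ≥ 3 ∨ n + tot > 2


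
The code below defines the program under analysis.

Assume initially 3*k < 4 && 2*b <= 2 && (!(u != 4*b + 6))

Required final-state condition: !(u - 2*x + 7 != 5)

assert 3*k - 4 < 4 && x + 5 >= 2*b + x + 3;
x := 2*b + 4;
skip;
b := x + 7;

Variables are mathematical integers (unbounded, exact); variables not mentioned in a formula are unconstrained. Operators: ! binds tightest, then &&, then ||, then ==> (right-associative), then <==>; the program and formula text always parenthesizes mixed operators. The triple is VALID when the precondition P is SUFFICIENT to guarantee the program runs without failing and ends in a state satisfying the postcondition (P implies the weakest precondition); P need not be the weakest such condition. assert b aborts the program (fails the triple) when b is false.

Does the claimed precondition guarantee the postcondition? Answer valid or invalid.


Working backward. After the program, the postcondition !(u - 2*x + 7 != 5) must hold; in canonical form it is !(u != 2*x - 2).
Before b := x + 7: !(u != 2*x - 2)
Before skip: !(u != 2*x - 2)
Before x := 2*b + 4: !(u != 4*b + 6)
Before assert 3*k - 4 < 4 && x + 5 >= 2*b + x + 3: 3*k < 8 && 2*b <= 2 && (!(u != 4*b + 6))
The weakest precondition is 3*k < 8 && 2*b <= 2 && (!(u != 4*b + 6)).
Check whether 3*k < 4 && 2*b <= 2 && (!(u != 4*b + 6)) implies it.
Every state satisfying the precondition satisfies the weakest precondition: the implication holds.
Answer: valid


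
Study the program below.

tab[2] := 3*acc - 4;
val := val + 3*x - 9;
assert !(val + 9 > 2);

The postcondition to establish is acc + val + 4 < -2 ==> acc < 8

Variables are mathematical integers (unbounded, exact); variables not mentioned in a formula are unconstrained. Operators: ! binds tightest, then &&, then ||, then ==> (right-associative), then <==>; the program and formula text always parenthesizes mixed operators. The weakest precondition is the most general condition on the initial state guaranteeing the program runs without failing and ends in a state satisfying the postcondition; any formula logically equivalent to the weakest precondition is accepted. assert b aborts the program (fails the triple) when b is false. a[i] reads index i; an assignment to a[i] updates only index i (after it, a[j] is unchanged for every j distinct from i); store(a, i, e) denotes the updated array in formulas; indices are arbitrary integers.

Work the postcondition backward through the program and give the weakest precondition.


Working backward. After the program, the postcondition acc + val + 4 < -2 ==> acc < 8 must hold; in canonical form it is acc + val < -6 ==> acc < 8.
Before assert !(val + 9 > 2): (!(val > -7)) && (acc + val < -6 ==> acc < 8)
Before val := val + 3*x - 9: (!(val + 3*x > 2)) && (acc + val + 3*x < 3 ==> acc < 8)
Before tab[2] := 3*acc - 4: (!(val + 3*x > 2)) && (acc + val + 3*x < 3 ==> acc < 8)
Answer: WP = (!(val + 3*x > 2)) && (acc + val + 3*x < 3 ==> acc < 8)


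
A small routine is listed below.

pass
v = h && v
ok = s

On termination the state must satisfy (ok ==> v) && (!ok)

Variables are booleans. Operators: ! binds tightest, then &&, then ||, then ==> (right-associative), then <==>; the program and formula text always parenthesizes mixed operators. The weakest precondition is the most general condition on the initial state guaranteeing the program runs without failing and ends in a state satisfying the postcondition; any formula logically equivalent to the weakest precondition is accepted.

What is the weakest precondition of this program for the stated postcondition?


Working backward. After the program, (ok ==> v) && (!ok) must hold.
Before ok := s: (s ==> v) && (!s)
Before v := h && v: (s ==> (h && v)) && (!s)
Before skip: (s ==> (h && v)) && (!s)
Answer: WP = (s ==> (h && v)) && (!s)


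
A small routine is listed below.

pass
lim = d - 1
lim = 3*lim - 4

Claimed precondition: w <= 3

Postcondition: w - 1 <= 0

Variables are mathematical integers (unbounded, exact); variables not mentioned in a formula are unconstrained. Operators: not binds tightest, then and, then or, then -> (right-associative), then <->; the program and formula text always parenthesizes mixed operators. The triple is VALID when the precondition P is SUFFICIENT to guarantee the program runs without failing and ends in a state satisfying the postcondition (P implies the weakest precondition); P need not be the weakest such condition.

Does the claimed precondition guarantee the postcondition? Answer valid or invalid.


Working backward. After the program, the postcondition w - 1 <= 0 must hold; in canonical form it is w <= 1.
Before lim := 3*lim - 4: w <= 1
Before lim := d - 1: w <= 1
Before skip: w <= 1
The weakest precondition is w <= 1.
Check whether w <= 3 implies it.
Countermodel: at the initial state w = 2, the precondition holds but the weakest precondition fails.
Answer: invalid


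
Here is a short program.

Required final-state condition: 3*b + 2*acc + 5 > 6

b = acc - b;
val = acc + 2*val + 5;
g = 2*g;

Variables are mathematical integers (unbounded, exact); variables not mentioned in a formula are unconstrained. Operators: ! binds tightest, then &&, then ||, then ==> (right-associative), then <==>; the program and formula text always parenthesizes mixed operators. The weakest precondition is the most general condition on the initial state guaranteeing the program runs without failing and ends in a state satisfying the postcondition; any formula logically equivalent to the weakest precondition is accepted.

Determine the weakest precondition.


Working backward. After the program, the postcondition 3*b + 2*acc + 5 > 6 must hold; in canonical form it is 2*acc + 3*b > 1.
Before g := 2*g: 2*acc + 3*b > 1
Before val := acc + 2*val + 5: 2*acc + 3*b > 1
Before b := acc - b: 5*acc > 3*b + 1
Answer: WP = 5*acc > 3*b + 1


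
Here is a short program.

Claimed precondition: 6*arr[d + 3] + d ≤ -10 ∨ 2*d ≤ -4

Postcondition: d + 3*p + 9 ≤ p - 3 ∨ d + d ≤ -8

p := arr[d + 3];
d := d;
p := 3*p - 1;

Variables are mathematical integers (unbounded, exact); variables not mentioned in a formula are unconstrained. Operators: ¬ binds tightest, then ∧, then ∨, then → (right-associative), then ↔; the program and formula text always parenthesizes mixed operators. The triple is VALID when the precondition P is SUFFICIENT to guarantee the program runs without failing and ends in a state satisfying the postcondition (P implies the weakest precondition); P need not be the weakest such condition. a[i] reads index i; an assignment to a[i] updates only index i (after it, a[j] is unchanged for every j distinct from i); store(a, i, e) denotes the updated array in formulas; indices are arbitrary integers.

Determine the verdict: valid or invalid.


Working backward. After the program, the postcondition d + 3*p + 9 ≤ p - 3 ∨ d + d ≤ -8 must hold; in canonical form it is d + 2*p ≤ -12 ∨ 2*d ≤ -8.
Before p := 3*p - 1: d + 6*p ≤ -10 ∨ 2*d ≤ -8
Before d := d: d + 6*p ≤ -10 ∨ 2*d ≤ -8
Before p := arr[d + 3]: 6*arr[d + 3] + d ≤ -10 ∨ 2*d ≤ -8
The weakest precondition is 6*arr[d + 3] + d ≤ -10 ∨ 2*d ≤ -8.
Check whether 6*arr[d + 3] + d ≤ -10 ∨ 2*d ≤ -4 implies it.
Countermodel: at the initial state arr = {[1] = 0, elsewhere 0}, d = -2, the precondition holds but the weakest precondition fails.
Answer: invalid


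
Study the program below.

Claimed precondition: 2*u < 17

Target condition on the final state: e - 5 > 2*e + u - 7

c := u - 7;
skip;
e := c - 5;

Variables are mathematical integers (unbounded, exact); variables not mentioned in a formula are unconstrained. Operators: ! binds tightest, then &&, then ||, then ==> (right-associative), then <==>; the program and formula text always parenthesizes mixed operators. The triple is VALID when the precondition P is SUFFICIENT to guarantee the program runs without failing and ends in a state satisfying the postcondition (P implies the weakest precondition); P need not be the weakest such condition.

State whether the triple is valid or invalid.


Working backward. After the program, the postcondition e - 5 > 2*e + u - 7 must hold; in canonical form it is e + u < 2.
Before e := c - 5: c + u < 7
Before skip: c + u < 7
Before c := u - 7: 2*u < 14
The weakest precondition is 2*u < 14.
Check whether 2*u < 17 implies it.
Countermodel: at the initial state u = 7, the precondition holds but the weakest precondition fails.
Answer: invalid


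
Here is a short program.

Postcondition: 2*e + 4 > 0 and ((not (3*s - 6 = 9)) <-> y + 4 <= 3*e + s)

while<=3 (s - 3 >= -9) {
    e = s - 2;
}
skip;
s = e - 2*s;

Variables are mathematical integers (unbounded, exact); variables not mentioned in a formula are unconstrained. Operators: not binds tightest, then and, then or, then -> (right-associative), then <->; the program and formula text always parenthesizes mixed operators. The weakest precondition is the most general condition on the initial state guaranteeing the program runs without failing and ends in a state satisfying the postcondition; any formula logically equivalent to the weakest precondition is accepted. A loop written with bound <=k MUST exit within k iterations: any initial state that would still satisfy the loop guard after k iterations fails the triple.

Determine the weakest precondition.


Working backward. After the program, the postcondition 2*e + 4 > 0 and ((not (3*s - 6 = 9)) <-> y + 4 <= 3*e + s) must hold; in canonical form it is 2*e > -4 and ((not (3*s = 15)) <-> y <= 3*e + s - 4).
Before s := e - 2*s: 2*e > -4 and ((not (3*e = 6*s + 15)) <-> 2*s + y <= 4*e - 4)
Before skip: 2*e > -4 and ((not (3*e = 6*s + 15)) <-> 2*s + y <= 4*e - 4)
Before the loop (bound <=3), unroll the exhaustion recursion (WP_0 = exit-now case; WP_j = one more guarded iteration, up to j = 3):
  WP_0: (not (s >= -6)) and 2*e > -4 and ((not (3*e = 6*s + 15)) <-> 2*s + y <= 4*e - 4)
  WP_1: (s >= -6 -> ((not (s >= -6)) and 2*s > 0 and ((not (3*s = -21)) <-> y <= 2*s - 12))) and ((not (s >= -6)) -> (2*e > -4 and ((not (3*e = 6*s + 15)) <-> 2*s + y <= 4*e - 4)))
  WP_2: (s >= -6 -> ((s >= -6 -> ((not (s >= -6)) and 2*s > 0 and ((not (3*s = -21)) <-> y <= 2*s - 12))) and ((not (s >= -6)) -> (2*s > 0 and ((not (3*s = -21)) <-> y <= 2*s - 12))))) and ((not (s >= -6)) -> (2*e > -4 and ((not (3*e = 6*s + 15)) <-> 2*s + y <= 4*e - 4)))
  WP_3: (s >= -6 -> ((s >= -6 -> ((s >= -6 -> ((not (s >= -6)) and 2*s > 0 and ((not (3*s = -21)) <-> y <= 2*s - 12))) and ((not (s >= -6)) -> (2*s > 0 and ((not (3*s = -21)) <-> y <= 2*s - 12))))) and ((not (s >= -6)) -> (2*s > 0 and ((not (3*s = -21)) <-> y <= 2*s - 12))))) and ((not (s >= -6)) -> (2*e > -4 and ((not (3*e = 6*s + 15)) <-> 2*s + y <= 4*e - 4)))
So before the loop: (s >= -6 -> ((s >= -6 -> ((s >= -6 -> ((not (s >= -6)) and 2*s > 0 and ((not (3*s = -21)) <-> y <= 2*s - 12))) and ((not (s >= -6)) -> (2*s > 0 and ((not (3*s = -21)) <-> y <= 2*s - 12))))) and ((not (s >= -6)) -> (2*s > 0 and ((not (3*s = -21)) <-> y <= 2*s - 12))))) and ((not (s >= -6)) -> (2*e > -4 and ((not (3*e = 6*s + 15)) <-> 2*s + y <= 4*e - 4)))
Answer: WP = (s >= -6 -> ((s >= -6 -> ((s >= -6 -> ((not (s >= -6)) and 2*s > 0 and ((not (3*s = -21)) <-> y <= 2*s - 12))) and ((not (s >= -6)) -> (2*s > 0 and ((not (3*s = -21)) <-> y <= 2*s - 12))))) and ((not (s >= -6)) -> (2*s > 0 and ((not (3*s = -21)) <-> y <= 2*s - 12))))) and ((not (s >= -6)) -> (2*e > -4 and ((not (3*e = 6*s + 15)) <-> 2*s + y <= 4*e - 4)))


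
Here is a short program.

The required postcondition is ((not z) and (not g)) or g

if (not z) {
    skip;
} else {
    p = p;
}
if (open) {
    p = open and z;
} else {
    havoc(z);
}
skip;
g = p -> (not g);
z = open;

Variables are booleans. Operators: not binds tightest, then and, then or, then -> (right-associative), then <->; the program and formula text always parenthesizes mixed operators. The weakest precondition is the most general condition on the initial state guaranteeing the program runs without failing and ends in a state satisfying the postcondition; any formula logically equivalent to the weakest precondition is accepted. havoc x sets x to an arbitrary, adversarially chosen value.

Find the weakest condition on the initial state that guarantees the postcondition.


Working backward. After the program, ((not z) and (not g)) or g must hold.
Before z := open: ((not open) and (not g)) or g
Before g := p -> (not g): ((not open) and (not (p -> (not g)))) or (p -> (not g))
Before skip: ((not open) and (not (p -> (not g)))) or (p -> (not g))
Then branch requires ((not open) and (not ((open and z) -> (not g)))) or ((open and z) -> (not g)); else branch requires ((not open) and (not (p -> (not g)))) or (p -> (not g)).
Before the if: (open -> (((not open) and (not ((open and z) -> (not g)))) or ((open and z) -> (not g)))) and ((not open) -> (((not open) and (not (p -> (not g)))) or (p -> (not g))))
Then branch requires (open -> (((not open) and (not ((open and z) -> (not g)))) or ((open and z) -> (not g)))) and ((not open) -> (((not open) and (not (p -> (not g)))) or (p -> (not g)))); else branch requires (open -> (((not open) and (not ((open and z) -> (not g)))) or ((open and z) -> (not g)))) and ((not open) -> (((not open) and (not (p -> (not g)))) or (p -> (not g)))).
Before the if: ((not z) -> ((open -> (((not open) and (not ((open and z) -> (not g)))) or ((open and z) -> (not g)))) and ((not open) -> (((not open) and (not (p -> (not g)))) or (p -> (not g)))))) and (z -> ((open -> (((not open) and (not ((open and z) -> (not g)))) or ((open and z) -> (not g)))) and ((not open) -> (((not open) and (not (p -> (not g)))) or (p -> (not g))))))
Answer: WP = ((not z) -> ((open -> (((not open) and (not ((open and z) -> (not g)))) or ((open and z) -> (not g)))) and ((not open) -> (((not open) and (not (p -> (not g)))) or (p -> (not g)))))) and (z -> ((open -> (((not open) and (not ((open and z) -> (not g)))) or ((open and z) -> (not g)))) and ((not open) -> (((not open) and (not (p -> (not g)))) or (p -> (not g))))))


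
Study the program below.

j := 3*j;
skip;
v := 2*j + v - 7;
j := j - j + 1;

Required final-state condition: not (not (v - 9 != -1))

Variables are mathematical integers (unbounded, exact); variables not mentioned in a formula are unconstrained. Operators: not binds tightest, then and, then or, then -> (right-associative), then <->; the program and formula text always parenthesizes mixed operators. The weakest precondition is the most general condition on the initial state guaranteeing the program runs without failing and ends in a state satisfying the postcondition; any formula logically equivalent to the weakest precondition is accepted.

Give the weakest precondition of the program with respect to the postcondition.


Working backward. After the program, the postcondition not (not (v - 9 != -1)) must hold; in canonical form it is v != 8.
Before j := j - j + 1: v != 8
Before v := 2*j + v - 7: 2*j + v != 15
Before skip: 2*j + v != 15
Before j := 3*j: 6*j + v != 15
Answer: WP = 6*j + v != 15


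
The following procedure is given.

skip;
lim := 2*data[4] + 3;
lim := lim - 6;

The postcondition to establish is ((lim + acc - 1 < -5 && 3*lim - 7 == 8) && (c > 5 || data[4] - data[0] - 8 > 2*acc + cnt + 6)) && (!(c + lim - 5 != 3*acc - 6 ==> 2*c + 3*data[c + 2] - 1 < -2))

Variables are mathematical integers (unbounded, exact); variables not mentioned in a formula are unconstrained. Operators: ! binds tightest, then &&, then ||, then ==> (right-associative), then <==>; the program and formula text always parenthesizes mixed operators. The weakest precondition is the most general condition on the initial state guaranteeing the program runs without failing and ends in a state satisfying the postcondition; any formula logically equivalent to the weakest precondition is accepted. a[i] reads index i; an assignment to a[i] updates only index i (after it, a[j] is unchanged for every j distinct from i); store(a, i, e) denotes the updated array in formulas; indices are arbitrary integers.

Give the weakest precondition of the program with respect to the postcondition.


Working backward. After the program, the postcondition ((lim + acc - 1 < -5 && 3*lim - 7 == 8) && (c > 5 || data[4] - data[0] - 8 > 2*acc + cnt + 6)) && (!(c + lim - 5 != 3*acc - 6 ==> 2*c + 3*data[c + 2] - 1 < -2)) must hold; in canonical form it is acc + lim < -4 && 3*lim == 15 && (c > 5 || data[4] > data[0] + 2*acc + cnt + 14) && (!(c + lim != 3*acc - 1 ==> 3*data[c + 2] + 2*c < -1)).
Before lim := lim - 6: acc + lim < 2 && 3*lim == 33 && (c > 5 || data[4] > data[0] + 2*acc + cnt + 14) && (!(c + lim != 3*acc + 5 ==> 3*data[c + 2] + 2*c < -1))
Before lim := 2*data[4] + 3: 2*data[4] + acc < -1 && 6*data[4] == 24 && (c > 5 || data[4] > data[0] + 2*acc + cnt + 14) && (!(2*data[4] + c != 3*acc + 2 ==> 3*data[c + 2] + 2*c < -1))
Before skip: 2*data[4] + acc < -1 && 6*data[4] == 24 && (c > 5 || data[4] > data[0] + 2*acc + cnt + 14) && (!(2*data[4] + c != 3*acc + 2 ==> 3*data[c + 2] + 2*c < -1))
Answer: WP = 2*data[4] + acc < -1 && 6*data[4] == 24 && (c > 5 || data[4] > data[0] + 2*acc + cnt + 14) && (!(2*data[4] + c != 3*acc + 2 ==> 3*data[c + 2] + 2*c < -1))


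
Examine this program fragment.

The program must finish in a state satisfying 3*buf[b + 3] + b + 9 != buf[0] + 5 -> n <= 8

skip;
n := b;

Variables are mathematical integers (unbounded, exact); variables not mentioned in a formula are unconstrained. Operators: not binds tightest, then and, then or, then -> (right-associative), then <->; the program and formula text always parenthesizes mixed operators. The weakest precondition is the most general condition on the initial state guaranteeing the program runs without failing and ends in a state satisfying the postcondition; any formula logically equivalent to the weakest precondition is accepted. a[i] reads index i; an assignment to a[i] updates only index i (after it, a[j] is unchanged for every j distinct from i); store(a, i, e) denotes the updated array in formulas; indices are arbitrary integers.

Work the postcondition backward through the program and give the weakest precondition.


Working backward. After the program, the postcondition 3*buf[b + 3] + b + 9 != buf[0] + 5 -> n <= 8 must hold; in canonical form it is 3*buf[b + 3] + b != buf[0] - 4 -> n <= 8.
Before n := b: 3*buf[b + 3] + b != buf[0] - 4 -> b <= 8
Before skip: 3*buf[b + 3] + b != buf[0] - 4 -> b <= 8
Answer: WP = 3*buf[b + 3] + b != buf[0] - 4 -> b <= 8


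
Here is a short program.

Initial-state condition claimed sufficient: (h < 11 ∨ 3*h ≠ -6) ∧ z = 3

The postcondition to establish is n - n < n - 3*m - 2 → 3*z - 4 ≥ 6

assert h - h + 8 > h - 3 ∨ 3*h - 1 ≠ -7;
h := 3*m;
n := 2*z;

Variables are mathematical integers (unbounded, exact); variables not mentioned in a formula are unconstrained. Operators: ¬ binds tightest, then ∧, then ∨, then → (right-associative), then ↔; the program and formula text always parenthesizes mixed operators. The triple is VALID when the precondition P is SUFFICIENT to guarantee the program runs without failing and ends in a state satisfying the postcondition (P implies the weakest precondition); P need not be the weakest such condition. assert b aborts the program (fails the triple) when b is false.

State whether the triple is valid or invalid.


Working backward. After the program, the postcondition n - n < n - 3*m - 2 → 3*z - 4 ≥ 6 must hold; in canonical form it is 3*m < n - 2 → 3*z ≥ 10.
Before n := 2*z: 3*m < 2*z - 2 → 3*z ≥ 10
Before h := 3*m: 3*m < 2*z - 2 → 3*z ≥ 10
Before assert h - h + 8 > h - 3 ∨ 3*h - 1 ≠ -7: (h < 11 ∨ 3*h ≠ -6) ∧ (3*m < 2*z - 2 → 3*z ≥ 10)
The weakest precondition is (h < 11 ∨ 3*h ≠ -6) ∧ (3*m < 2*z - 2 → 3*z ≥ 10).
Check whether (h < 11 ∨ 3*h ≠ -6) ∧ z = 3 implies it.
Countermodel: at the initial state h = 0, m = 1, z = 3, the precondition holds but the weakest precondition fails.
Answer: invalid


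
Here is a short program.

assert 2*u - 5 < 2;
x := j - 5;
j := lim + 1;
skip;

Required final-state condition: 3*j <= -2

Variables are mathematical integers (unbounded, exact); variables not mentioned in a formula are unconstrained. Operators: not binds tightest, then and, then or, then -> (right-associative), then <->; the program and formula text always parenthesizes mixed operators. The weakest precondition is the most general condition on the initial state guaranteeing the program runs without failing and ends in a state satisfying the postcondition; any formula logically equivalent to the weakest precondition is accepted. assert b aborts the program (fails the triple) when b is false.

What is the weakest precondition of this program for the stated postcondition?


Working backward. After the program, 3*j <= -2 must hold.
Before skip: 3*j <= -2
Before j := lim + 1: 3*lim <= -5
Before x := j - 5: 3*lim <= -5
Before assert 2*u - 5 < 2: 2*u < 7 and 3*lim <= -5
Answer: WP = 2*u < 7 and 3*lim <= -5


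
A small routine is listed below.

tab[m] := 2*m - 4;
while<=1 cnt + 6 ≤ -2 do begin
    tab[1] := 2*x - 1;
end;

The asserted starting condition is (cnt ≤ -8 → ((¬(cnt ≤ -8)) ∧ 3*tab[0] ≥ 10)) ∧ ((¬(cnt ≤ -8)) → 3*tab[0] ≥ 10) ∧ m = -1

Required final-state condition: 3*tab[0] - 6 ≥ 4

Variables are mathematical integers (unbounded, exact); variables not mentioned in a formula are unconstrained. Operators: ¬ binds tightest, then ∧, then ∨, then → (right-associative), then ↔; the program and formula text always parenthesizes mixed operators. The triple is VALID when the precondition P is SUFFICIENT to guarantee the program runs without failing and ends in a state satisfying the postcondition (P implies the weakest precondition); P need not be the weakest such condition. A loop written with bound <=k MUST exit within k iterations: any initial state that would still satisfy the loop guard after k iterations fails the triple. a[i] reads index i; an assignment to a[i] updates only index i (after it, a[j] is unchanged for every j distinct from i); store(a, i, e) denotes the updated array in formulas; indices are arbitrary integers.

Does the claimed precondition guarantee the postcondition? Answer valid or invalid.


Working backward. After the program, the postcondition 3*tab[0] - 6 ≥ 4 must hold; in canonical form it is 3*tab[0] ≥ 10.
Before the loop (bound <=1), unroll the exhaustion recursion (WP_0 = exit-now case; WP_j = one more guarded iteration, up to j = 1):
  WP_0: (¬(cnt ≤ -8)) ∧ 3*tab[0] ≥ 10
  WP_1: (cnt ≤ -8 → ((¬(cnt ≤ -8)) ∧ 3*tab[0] ≥ 10)) ∧ ((¬(cnt ≤ -8)) → 3*tab[0] ≥ 10)
So before the loop: (cnt ≤ -8 → ((¬(cnt ≤ -8)) ∧ 3*tab[0] ≥ 10)) ∧ ((¬(cnt ≤ -8)) → 3*tab[0] ≥ 10)
Before tab[m] := 2*m - 4: (cnt ≤ -8 → ((¬(cnt ≤ -8)) ∧ 3*store(tab, m, 2*m - 4)[0] ≥ 10)) ∧ ((¬(cnt ≤ -8)) → 3*store(tab, m, 2*m - 4)[0] ≥ 10)
The weakest precondition is (cnt ≤ -8 → ((¬(cnt ≤ -8)) ∧ 3*store(tab, m, 2*m - 4)[0] ≥ 10)) ∧ ((¬(cnt ≤ -8)) → 3*store(tab, m, 2*m - 4)[0] ≥ 10).
Check whether (cnt ≤ -8 → ((¬(cnt ≤ -8)) ∧ 3*tab[0] ≥ 10)) ∧ ((¬(cnt ≤ -8)) → 3*tab[0] ≥ 10) ∧ m = -1 implies it.
Every state satisfying the precondition satisfies the weakest precondition: the implication holds.
Answer: valid


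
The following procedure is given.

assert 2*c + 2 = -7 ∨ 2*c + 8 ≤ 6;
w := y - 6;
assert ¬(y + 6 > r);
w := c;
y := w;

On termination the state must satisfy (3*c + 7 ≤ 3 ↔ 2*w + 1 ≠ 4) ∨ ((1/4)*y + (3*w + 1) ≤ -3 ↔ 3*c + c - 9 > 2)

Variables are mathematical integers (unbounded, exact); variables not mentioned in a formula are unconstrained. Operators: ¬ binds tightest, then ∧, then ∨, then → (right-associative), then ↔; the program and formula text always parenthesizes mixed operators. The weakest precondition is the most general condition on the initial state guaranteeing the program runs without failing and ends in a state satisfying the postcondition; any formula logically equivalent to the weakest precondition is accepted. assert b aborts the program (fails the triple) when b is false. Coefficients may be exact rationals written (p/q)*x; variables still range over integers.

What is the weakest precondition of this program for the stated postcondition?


Working backward. After the program, the postcondition (3*c + 7 ≤ 3 ↔ 2*w + 1 ≠ 4) ∨ ((1/4)*y + (3*w + 1) ≤ -3 ↔ 3*c + c - 9 > 2) must hold; in canonical form it is (3*c ≤ -4 ↔ 2*w ≠ 3) ∨ (3*w + (1/4)*y ≤ -4 ↔ 4*c > 11).
Before y := w: (3*c ≤ -4 ↔ 2*w ≠ 3) ∨ ((13/4)*w ≤ -4 ↔ 4*c > 11)
Before w := c: (3*c ≤ -4 ↔ 2*c ≠ 3) ∨ ((13/4)*c ≤ -4 ↔ 4*c > 11)
Before assert ¬(y + 6 > r): (¬(y > r - 6)) ∧ ((3*c ≤ -4 ↔ 2*c ≠ 3) ∨ ((13/4)*c ≤ -4 ↔ 4*c > 11))
Before w := y - 6: (¬(y > r - 6)) ∧ ((3*c ≤ -4 ↔ 2*c ≠ 3) ∨ ((13/4)*c ≤ -4 ↔ 4*c > 11))
Before assert 2*c + 2 = -7 ∨ 2*c + 8 ≤ 6: (2*c = -9 ∨ 2*c ≤ -2) ∧ (¬(y > r - 6)) ∧ ((3*c ≤ -4 ↔ 2*c ≠ 3) ∨ ((13/4)*c ≤ -4 ↔ 4*c > 11))
Answer: WP = (2*c = -9 ∨ 2*c ≤ -2) ∧ (¬(y > r - 6)) ∧ ((3*c ≤ -4 ↔ 2*c ≠ 3) ∨ ((13/4)*c ≤ -4 ↔ 4*c > 11))


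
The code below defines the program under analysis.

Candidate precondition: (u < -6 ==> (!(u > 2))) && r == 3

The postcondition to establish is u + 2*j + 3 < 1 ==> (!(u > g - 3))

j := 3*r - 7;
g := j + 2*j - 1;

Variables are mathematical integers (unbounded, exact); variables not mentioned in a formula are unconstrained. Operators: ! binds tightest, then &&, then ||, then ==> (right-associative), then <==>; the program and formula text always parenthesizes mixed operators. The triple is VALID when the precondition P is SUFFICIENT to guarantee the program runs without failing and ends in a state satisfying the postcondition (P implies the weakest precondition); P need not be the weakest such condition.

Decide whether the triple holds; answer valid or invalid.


Working backward. After the program, the postcondition u + 2*j + 3 < 1 ==> (!(u > g - 3)) must hold; in canonical form it is 2*j + u < -2 ==> (!(u > g - 3)).
Before g := j + 2*j - 1: 2*j + u < -2 ==> (!(u > 3*j - 4))
Before j := 3*r - 7: 6*r + u < 12 ==> (!(u > 9*r - 25))
The weakest precondition is 6*r + u < 12 ==> (!(u > 9*r - 25)).
Check whether (u < -6 ==> (!(u > 2))) && r == 3 implies it.
Every state satisfying the precondition satisfies the weakest precondition: the implication holds.
Answer: valid


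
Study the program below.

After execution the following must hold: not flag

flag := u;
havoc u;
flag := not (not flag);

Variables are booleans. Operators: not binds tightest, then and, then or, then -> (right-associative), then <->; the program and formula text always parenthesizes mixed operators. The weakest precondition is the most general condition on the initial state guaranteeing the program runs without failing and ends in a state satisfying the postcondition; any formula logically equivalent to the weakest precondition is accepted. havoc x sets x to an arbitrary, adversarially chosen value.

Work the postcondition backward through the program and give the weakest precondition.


Working backward. After the program, not flag must hold.
Before flag := not (not flag): not flag
Before havoc u: not flag
Before flag := u: not u
Answer: WP = not u


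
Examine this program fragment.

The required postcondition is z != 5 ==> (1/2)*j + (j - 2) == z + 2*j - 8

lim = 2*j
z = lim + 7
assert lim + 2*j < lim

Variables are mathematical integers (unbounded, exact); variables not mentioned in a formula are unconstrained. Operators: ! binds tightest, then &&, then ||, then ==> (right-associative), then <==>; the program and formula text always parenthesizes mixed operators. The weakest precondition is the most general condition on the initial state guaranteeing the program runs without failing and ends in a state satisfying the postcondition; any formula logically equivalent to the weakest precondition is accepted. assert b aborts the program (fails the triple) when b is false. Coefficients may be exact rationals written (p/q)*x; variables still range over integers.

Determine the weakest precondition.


Working backward. After the program, the postcondition z != 5 ==> (1/2)*j + (j - 2) == z + 2*j - 8 must hold; in canonical form it is z != 5 ==> (1/2)*j + z == 6.
Before assert lim + 2*j < lim: 2*j < 0 && (z != 5 ==> (1/2)*j + z == 6)
Before z := lim + 7: 2*j < 0 && (lim != -2 ==> (1/2)*j + lim == -1)
Before lim := 2*j: 2*j < 0 && (2*j != -2 ==> (5/2)*j == -1)
Answer: WP = 2*j < 0 && (2*j != -2 ==> (5/2)*j == -1)


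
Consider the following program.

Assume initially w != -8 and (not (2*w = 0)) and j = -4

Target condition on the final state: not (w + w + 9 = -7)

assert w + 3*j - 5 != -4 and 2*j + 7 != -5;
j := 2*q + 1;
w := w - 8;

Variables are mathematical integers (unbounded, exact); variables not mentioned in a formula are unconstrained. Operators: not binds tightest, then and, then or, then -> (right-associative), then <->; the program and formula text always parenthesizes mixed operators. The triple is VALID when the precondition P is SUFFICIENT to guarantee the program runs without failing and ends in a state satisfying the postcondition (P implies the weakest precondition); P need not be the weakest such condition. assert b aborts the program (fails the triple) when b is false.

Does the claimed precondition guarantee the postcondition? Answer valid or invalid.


Working backward. After the program, the postcondition not (w + w + 9 = -7) must hold; in canonical form it is not (2*w = -16).
Before w := w - 8: not (2*w = 0)
Before j := 2*q + 1: not (2*w = 0)
Before assert w + 3*j - 5 != -4 and 2*j + 7 != -5: 3*j + w != 1 and 2*j != -12 and (not (2*w = 0))
The weakest precondition is 3*j + w != 1 and 2*j != -12 and (not (2*w = 0)).
Check whether w != -8 and (not (2*w = 0)) and j = -4 implies it.
Countermodel: at the initial state j = -4, w = 13, the precondition holds but the weakest precondition fails.
Answer: invalid


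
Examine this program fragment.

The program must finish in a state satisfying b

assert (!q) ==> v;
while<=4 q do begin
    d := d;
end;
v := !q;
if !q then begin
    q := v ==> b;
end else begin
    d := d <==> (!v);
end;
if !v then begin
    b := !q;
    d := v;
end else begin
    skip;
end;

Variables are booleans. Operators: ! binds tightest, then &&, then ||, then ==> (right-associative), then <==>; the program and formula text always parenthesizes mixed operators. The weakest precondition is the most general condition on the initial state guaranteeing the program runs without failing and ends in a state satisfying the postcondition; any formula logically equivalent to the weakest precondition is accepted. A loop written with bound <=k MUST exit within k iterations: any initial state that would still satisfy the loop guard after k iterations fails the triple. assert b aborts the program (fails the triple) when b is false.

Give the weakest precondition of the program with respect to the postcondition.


Working backward. After the program, b must hold.
Then branch requires !q; else branch requires b.
Before the if: ((!v) ==> (!q)) && (v ==> b)
Then branch requires ((!v) ==> (!(v ==> b))) && (v ==> b); else branch requires ((!v) ==> (!q)) && (v ==> b).
Before the if: ((!q) ==> (((!v) ==> (!(v ==> b))) && (v ==> b))) && (q ==> (((!v) ==> (!q)) && (v ==> b)))
Before v := !q: ((!q) ==> ((q ==> (!((!q) ==> b))) && ((!q) ==> b))) && (q ==> ((q ==> (!q)) && ((!q) ==> b)))
Before the loop (bound <=4), unroll the exhaustion recursion (WP_0 = exit-now case; WP_j = one more guarded iteration, up to j = 4):
  WP_0: (!q) && ((!q) ==> ((q ==> (!((!q) ==> b))) && ((!q) ==> b))) && (q ==> ((q ==> (!q)) && ((!q) ==> b)))
  WP_1: (q ==> ((!q) && ((!q) ==> ((q ==> (!((!q) ==> b))) && ((!q) ==> b))) && (q ==> ((q ==> (!q)) && ((!q) ==> b))))) && ((!q) ==> (((!q) ==> ((q ==> (!((!q) ==> b))) && ((!q) ==> b))) && (q ==> ((q ==> (!q)) && ((!q) ==> b)))))
  WP_2: (q ==> ((q ==> ((!q) && ((!q) ==> ((q ==> (!((!q) ==> b))) && ((!q) ==> b))) && (q ==> ((q ==> (!q)) && ((!q) ==> b))))) && ((!q) ==> (((!q) ==> ((q ==> (!((!q) ==> b))) && ((!q) ==> b))) && (q ==> ((q ==> (!q)) && ((!q) ==> b))))))) && ((!q) ==> (((!q) ==> ((q ==> (!((!q) ==> b))) && ((!q) ==> b))) && (q ==> ((q ==> (!q)) && ((!q) ==> b)))))
  WP_3: (q ==> ((q ==> ((q ==> ((!q) && ((!q) ==> ((q ==> (!((!q) ==> b))) && ((!q) ==> b))) && (q ==> ((q ==> (!q)) && ((!q) ==> b))))) && ((!q) ==> (((!q) ==> ((q ==> (!((!q) ==> b))) && ((!q) ==> b))) && (q ==> ((q ==> (!q)) && ((!q) ==> b))))))) && ((!q) ==> (((!q) ==> ((q ==> (!((!q) ==> b))) && ((!q) ==> b))) && (q ==> ((q ==> (!q)) && ((!q) ==> b))))))) && ((!q) ==> (((!q) ==> ((q ==> (!((!q) ==> b))) && ((!q) ==> b))) && (q ==> ((q ==> (!q)) && ((!q) ==> b)))))
  WP_4: (q ==> ((q ==> ((q ==> ((q ==> ((!q) && ((!q) ==> ((q ==> (!((!q) ==> b))) && ((!q) ==> b))) && (q ==> ((q ==> (!q)) && ((!q) ==> b))))) && ((!q) ==> (((!q) ==> ((q ==> (!((!q) ==> b))) && ((!q) ==> b))) && (q ==> ((q ==> (!q)) && ((!q) ==> b))))))) && ((!q) ==> (((!q) ==> ((q ==> (!((!q) ==> b))) && ((!q) ==> b))) && (q ==> ((q ==> (!q)) && ((!q) ==> b))))))) && ((!q) ==> (((!q) ==> ((q ==> (!((!q) ==> b))) && ((!q) ==> b))) && (q ==> ((q ==> (!q)) && ((!q) ==> b))))))) && ((!q) ==> (((!q) ==> ((q ==> (!((!q) ==> b))) && ((!q) ==> b))) && (q ==> ((q ==> (!q)) && ((!q) ==> b)))))
So before the loop: (q ==> ((q ==> ((q ==> ((q ==> ((!q) && ((!q) ==> ((q ==> (!((!q) ==> b))) && ((!q) ==> b))) && (q ==> ((q ==> (!q)) && ((!q) ==> b))))) && ((!q) ==> (((!q) ==> ((q ==> (!((!q) ==> b))) && ((!q) ==> b))) && (q ==> ((q ==> (!q)) && ((!q) ==> b))))))) && ((!q) ==> (((!q) ==> ((q ==> (!((!q) ==> b))) && ((!q) ==> b))) && (q ==> ((q ==> (!q)) && ((!q) ==> b))))))) && ((!q) ==> (((!q) ==> ((q ==> (!((!q) ==> b))) && ((!q) ==> b))) && (q ==> ((q ==> (!q)) && ((!q) ==> b))))))) && ((!q) ==> (((!q) ==> ((q ==> (!((!q) ==> b))) && ((!q) ==> b))) && (q ==> ((q ==> (!q)) && ((!q) ==> b)))))
Before assert (!q) ==> v: ((!q) ==> v) && (q ==> ((q ==> ((q ==> ((q ==> ((!q) && ((!q) ==> ((q ==> (!((!q) ==> b))) && ((!q) ==> b))) && (q ==> ((q ==> (!q)) && ((!q) ==> b))))) && ((!q) ==> (((!q) ==> ((q ==> (!((!q) ==> b))) && ((!q) ==> b))) && (q ==> ((q ==> (!q)) && ((!q) ==> b))))))) && ((!q) ==> (((!q) ==> ((q ==> (!((!q) ==> b))) && ((!q) ==> b))) && (q ==> ((q ==> (!q)) && ((!q) ==> b))))))) && ((!q) ==> (((!q) ==> ((q ==> (!((!q) ==> b))) && ((!q) ==> b))) && (q ==> ((q ==> (!q)) && ((!q) ==> b))))))) && ((!q) ==> (((!q) ==> ((q ==> (!((!q) ==> b))) && ((!q) ==> b))) && (q ==> ((q ==> (!q)) && ((!q) ==> b)))))
Answer: WP = ((!q) ==> v) && (q ==> ((q ==> ((q ==> ((q ==> ((!q) && ((!q) ==> ((q ==> (!((!q) ==> b))) && ((!q) ==> b))) && (q ==> ((q ==> (!q)) && ((!q) ==> b))))) && ((!q) ==> (((!q) ==> ((q ==> (!((!q) ==> b))) && ((!q) ==> b))) && (q ==> ((q ==> (!q)) && ((!q) ==> b))))))) && ((!q) ==> (((!q) ==> ((q ==> (!((!q) ==> b))) && ((!q) ==> b))) && (q ==> ((q ==> (!q)) && ((!q) ==> b))))))) && ((!q) ==> (((!q) ==> ((q ==> (!((!q) ==> b))) && ((!q) ==> b))) && (q ==> ((q ==> (!q)) && ((!q) ==> b))))))) && ((!q) ==> (((!q) ==> ((q ==> (!((!q) ==> b))) && ((!q) ==> b))) && (q ==> ((q ==> (!q)) && ((!q) ==> b)))))
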